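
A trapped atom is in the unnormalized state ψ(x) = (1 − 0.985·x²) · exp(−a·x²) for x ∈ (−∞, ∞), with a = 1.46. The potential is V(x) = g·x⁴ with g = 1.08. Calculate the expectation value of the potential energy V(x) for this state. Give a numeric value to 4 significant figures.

0.03925

⟨V⟩ = ∫ V(x)·|ψ|² dx / ∫|ψ|² dx.
Expand each integrand as polynomial × e^(−2ax²) and use ∫x^(2j)·e^(−2ax²) dx = (2j−1)!!/(4a)^j · √(π/(2a)), odd powers → 0; here √(π/(2a)) = 1.0373.
State is unnormalized: ∫|ψ|² dx = 0.77588, and ∫ψ*·V(x)·ψ dx = 0.030451, so ⟨V⟩ = 0.030451 / 0.77588.
⟨V⟩ = 0.039247.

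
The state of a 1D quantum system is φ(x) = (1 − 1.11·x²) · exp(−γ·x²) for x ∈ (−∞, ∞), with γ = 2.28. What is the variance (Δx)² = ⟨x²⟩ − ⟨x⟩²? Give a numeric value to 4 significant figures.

Compute ⟨x⟩ and ⟨x²⟩ separately, then (Δx)² = ⟨x²⟩ − ⟨x⟩².
Expand each integrand as polynomial × e^(−2γx²) and use ∫x^(2j)·e^(−2γx²) dx = (2j−1)!!/(4γ)^j · √(π/(2γ)), odd powers → 0; here √(π/(2γ)) = 0.83003.
Normalization: ∫|φ|² dx = 0.66487.
⟨x⟩ = 0.0000 and ⟨x²⟩ = 0.067340.
(Δx)² = 0.067340 − (0.0000)² = 0.067340.

0.06734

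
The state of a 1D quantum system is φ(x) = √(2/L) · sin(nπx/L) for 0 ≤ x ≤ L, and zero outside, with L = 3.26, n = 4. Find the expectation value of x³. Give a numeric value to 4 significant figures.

8.497

⟨x³⟩ = ∫ x³·|φ|² dx (integrals over the domain).
With sin²θ = (1 − cos2θ)/2 on 0 ≤ x ≤ L: ∫sin²(nπx/L) dx = L/2, ∫x·sin²(nπx/L) dx = L²/4, ∫x²·sin²(nπx/L) dx = L³·(1/6 − 1/(4n²π²)); higher powers xᵏ the same way, integrating xᵏ·cos(2nπx/L) by parts.
⟨x³⟩ = 8.4969.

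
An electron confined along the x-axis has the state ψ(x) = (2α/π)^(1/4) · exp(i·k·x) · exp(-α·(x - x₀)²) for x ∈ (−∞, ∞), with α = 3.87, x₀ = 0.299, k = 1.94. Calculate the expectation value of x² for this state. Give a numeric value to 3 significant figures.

⟨x²⟩ = ∫ x²·|ψ|² dx (integrals over the domain).
Gaussian moments (u = x − x₀): ∫u^(2j)·e^(−2αu²) du = (2j−1)!!/(4α)^j · √(π/(2α)), odd powers integrate to 0; here √(π/(2α)) = 0.63710.
⟨x²⟩ = 0.15400.

0.154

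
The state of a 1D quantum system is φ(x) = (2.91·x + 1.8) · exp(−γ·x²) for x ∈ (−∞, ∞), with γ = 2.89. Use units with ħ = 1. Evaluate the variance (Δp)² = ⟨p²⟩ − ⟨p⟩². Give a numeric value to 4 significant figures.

3.956

Compute ⟨p⟩ and ⟨p²⟩ separately; (Δp)² = ⟨p²⟩ − ⟨p⟩².
Expand each integrand as polynomial × e^(−2γx²) and use ∫x^(2j)·e^(−2γx²) dx = (2j−1)!!/(4γ)^j · √(π/(2γ)), odd powers → 0; here √(π/(2γ)) = 0.73724. Differentiate with the product rule, d/dx e^(−γx²) = −2γx·e^(−γx²).
Normalization: ∫|φ|² dx = 2.9287.
⟨p⟩ = 0.0000 and ⟨p²⟩ = 3.9558.
(Δp)² = 3.9558 − (0.0000)² = 3.9558.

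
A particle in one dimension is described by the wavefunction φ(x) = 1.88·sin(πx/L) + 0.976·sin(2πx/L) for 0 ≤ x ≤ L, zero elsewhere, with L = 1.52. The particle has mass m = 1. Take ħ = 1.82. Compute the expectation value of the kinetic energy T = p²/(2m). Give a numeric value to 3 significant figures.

T = −(ħ²/2m) d²/dx², so ⟨T⟩ = −(ħ²/2m) ∫ φ*·φ'' dx / ∫|φ|² dx; with m = 1.
d²/dx² sin(jπx/L) = −(jπ/L)²·sin(jπx/L); on 0 ≤ x ≤ L, ∫sin²(jπx/L) dx = L/2 and ∫sin(jπx/L)·sin(lπx/L) dx = 0 for j ≠ l, so only diagonal terms survive in ∫|φ|² and ∫φ·φ″; ∫φ·φ′ dx = [φ²/2] between the walls = 0.
State is unnormalized: ∫|φ|² dx = 3.4101, and ∫φ*·(−ħ²/2m · φ'') dx = 39.492, so ⟨T⟩ = 39.492 / 3.4101.
⟨T⟩ = 11.581.

11.6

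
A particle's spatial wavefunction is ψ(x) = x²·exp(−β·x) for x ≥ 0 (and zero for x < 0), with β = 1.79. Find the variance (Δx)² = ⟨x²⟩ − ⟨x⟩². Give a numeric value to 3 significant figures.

0.390

Compute ⟨x⟩ and ⟨x²⟩ separately, then (Δx)² = ⟨x²⟩ − ⟨x⟩².
Every integrand reduces to terms xʲ·e^(−2βx) on [0, ∞); use ∫₀^∞ xʲ·e^(−2βx) dx = j!/(2β)^(j+1).
Normalization: ∫|ψ|² dx = 0.040813.
⟨x⟩ = 1.3966 and ⟨x²⟩ = 2.3408.
(Δx)² = 2.3408 − (1.3966)² = 0.39013.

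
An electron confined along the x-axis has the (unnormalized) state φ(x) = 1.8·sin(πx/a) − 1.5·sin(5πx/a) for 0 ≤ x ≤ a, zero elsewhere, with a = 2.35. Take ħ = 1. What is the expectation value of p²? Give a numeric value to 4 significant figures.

19.37

p² φ = −ħ² d²φ/dx²; ⟨p²⟩ = −ħ² ∫ φ*·φ'' dx / ∫|φ|² dx.
d²/dx² sin(jπx/a) = −(jπ/a)²·sin(jπx/a); on 0 ≤ x ≤ a, ∫sin²(jπx/a) dx = a/2 and ∫sin(jπx/a)·sin(lπx/a) dx = 0 for j ≠ l, so only diagonal terms survive in ∫|φ|² and ∫φ·φ″; ∫φ·φ′ dx = [φ²/2] between the walls = 0.
State is unnormalized: ∫|φ|² dx = 6.4508, and ∫φ*·(−ħ² φ'') dx = 124.92, so ⟨p²⟩ = 124.92 / 6.4508.
⟨p²⟩ = 19.366.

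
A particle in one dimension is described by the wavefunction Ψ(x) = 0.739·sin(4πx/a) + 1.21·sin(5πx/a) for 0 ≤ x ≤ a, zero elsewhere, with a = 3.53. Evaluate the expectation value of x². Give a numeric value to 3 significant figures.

⟨x²⟩ = ∫ x²·|Ψ|² dx / ∫|Ψ|² dx (integrals over the domain).
On 0 ≤ x ≤ a (j ≠ l): ∫sin²(jπx/a) dx = a/2, ∫sin(jπx/a)·sin(lπx/a) dx = 0; diagonal moments ∫x·sin²(jπx/a) dx = a²/4, ∫x²·sin²(jπx/a) dx = a³·(1/6 − 1/(4j²π²)); cross terms ∫x·sin(jπx/a)·sin(lπx/a) dx = 0 for j + l even and −4jla²/(π²(j² − l²)²) for j + l odd, ∫x²·sin(jπx/a)·sin(lπx/a) dx = (−1)^(j+l)·4jla³/(π²(j² − l²)²); higher powers the same way via product-to-sum and parts.
State is unnormalized: ∫|Ψ|² dx = 3.5480, and ∫Ψ*·x²·Ψ dx = 6.7619, so ⟨x²⟩ = 6.7619 / 3.5480.
⟨x²⟩ = 1.9058.

1.91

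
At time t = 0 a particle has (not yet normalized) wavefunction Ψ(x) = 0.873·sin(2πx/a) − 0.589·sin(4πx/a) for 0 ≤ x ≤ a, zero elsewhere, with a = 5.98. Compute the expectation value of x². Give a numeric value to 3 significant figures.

10.1

⟨x²⟩ = ∫ x²·|Ψ|² dx / ∫|Ψ|² dx (integrals over the domain).
On 0 ≤ x ≤ a (j ≠ l): ∫sin²(jπx/a) dx = a/2, ∫sin(jπx/a)·sin(lπx/a) dx = 0; diagonal moments ∫x·sin²(jπx/a) dx = a²/4, ∫x²·sin²(jπx/a) dx = a³·(1/6 − 1/(4j²π²)); cross terms ∫x·sin(jπx/a)·sin(lπx/a) dx = 0 for j + l even and −4jla²/(π²(j² − l²)²) for j + l odd, ∫x²·sin(jπx/a)·sin(lπx/a) dx = (−1)^(j+l)·4jla³/(π²(j² − l²)²); higher powers the same way via product-to-sum and parts.
State is unnormalized: ∫|Ψ|² dx = 3.3161, and ∫Ψ*·x²·Ψ dx = 33.427, so ⟨x²⟩ = 33.427 / 3.3161.
⟨x²⟩ = 10.080.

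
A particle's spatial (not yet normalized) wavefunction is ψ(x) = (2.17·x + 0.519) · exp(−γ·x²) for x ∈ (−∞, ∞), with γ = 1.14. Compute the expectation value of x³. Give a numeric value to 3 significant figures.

0.250

⟨x³⟩ = ∫ x³·|ψ|² dx / ∫|ψ|² dx (integrals over the domain).
Expand each integrand as polynomial × e^(−2γx²) and use ∫x^(2j)·e^(−2γx²) dx = (2j−1)!!/(4γ)^j · √(π/(2γ)), odd powers → 0; here √(π/(2γ)) = 1.1738.
State is unnormalized: ∫|ψ|² dx = 1.5284, and ∫ψ*·x³·ψ dx = 0.38147, so ⟨x³⟩ = 0.38147 / 1.5284.
⟨x³⟩ = 0.24959.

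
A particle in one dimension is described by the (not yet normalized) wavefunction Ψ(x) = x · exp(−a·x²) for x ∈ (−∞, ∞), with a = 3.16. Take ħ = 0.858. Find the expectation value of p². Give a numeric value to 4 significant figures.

6.979

p² Ψ = −ħ² d²Ψ/dx²; ⟨p²⟩ = −ħ² ∫ Ψ*·Ψ'' dx / ∫|Ψ|² dx.
Expand each integrand as polynomial × e^(−2ax²) and use ∫x^(2j)·e^(−2ax²) dx = (2j−1)!!/(4a)^j · √(π/(2a)), odd powers → 0; here √(π/(2a)) = 0.70504. Differentiate with the product rule, d/dx e^(−ax²) = −2ax·e^(−ax²).
State is unnormalized: ∫|Ψ|² dx = 0.055779, and ∫Ψ*·(−ħ² Ψ'') dx = 0.38927, so ⟨p²⟩ = 0.38927 / 0.055779.
⟨p²⟩ = 6.9788.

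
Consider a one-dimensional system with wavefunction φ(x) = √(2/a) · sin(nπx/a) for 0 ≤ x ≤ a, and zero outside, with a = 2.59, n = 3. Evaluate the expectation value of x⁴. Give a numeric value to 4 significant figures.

8.502

⟨x⁴⟩ = ∫ x⁴·|φ|² dx (integrals over the domain).
With sin²θ = (1 − cos2θ)/2 on 0 ≤ x ≤ a: ∫sin²(nπx/a) dx = a/2, ∫x·sin²(nπx/a) dx = a²/4, ∫x²·sin²(nπx/a) dx = a³·(1/6 − 1/(4n²π²)); higher powers xᵏ the same way, integrating xᵏ·cos(2nπx/a) by parts.
⟨x⁴⟩ = 8.5017.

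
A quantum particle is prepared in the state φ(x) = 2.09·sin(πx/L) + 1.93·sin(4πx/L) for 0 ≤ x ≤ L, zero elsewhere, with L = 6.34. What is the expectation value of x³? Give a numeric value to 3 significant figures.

⟨x³⟩ = ∫ x³·|φ|² dx / ∫|φ|² dx (integrals over the domain).
On 0 ≤ x ≤ L (j ≠ l): ∫sin²(jπx/L) dx = L/2, ∫sin(jπx/L)·sin(lπx/L) dx = 0; diagonal moments ∫x·sin²(jπx/L) dx = L²/4, ∫x²·sin²(jπx/L) dx = L³·(1/6 − 1/(4j²π²)); cross terms ∫x·sin(jπx/L)·sin(lπx/L) dx = 0 for j + l even and −4jlL²/(π²(j² − l²)²) for j + l odd, ∫x²·sin(jπx/L)·sin(lπx/L) dx = (−1)^(j+l)·4jlL³/(π²(j² − l²)²); higher powers the same way via product-to-sum and parts.
State is unnormalized: ∫|φ|² dx = 25.655, and ∫φ*·x³·φ dx = 1219.8, so ⟨x³⟩ = 1219.8 / 25.655.
⟨x³⟩ = 47.546.

47.5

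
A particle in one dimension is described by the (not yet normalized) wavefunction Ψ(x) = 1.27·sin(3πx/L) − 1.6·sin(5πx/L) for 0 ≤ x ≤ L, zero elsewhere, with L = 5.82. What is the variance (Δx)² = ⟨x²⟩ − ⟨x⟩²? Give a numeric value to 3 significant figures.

Compute ⟨x⟩ and ⟨x²⟩ separately, then (Δx)² = ⟨x²⟩ − ⟨x⟩².
On 0 ≤ x ≤ L (j ≠ l): ∫sin²(jπx/L) dx = L/2, ∫sin(jπx/L)·sin(lπx/L) dx = 0; diagonal moments ∫x·sin²(jπx/L) dx = L²/4, ∫x²·sin²(jπx/L) dx = L³·(1/6 − 1/(4j²π²)); cross terms ∫x·sin(jπx/L)·sin(lπx/L) dx = 0 for j + l even and −4jlL²/(π²(j² − l²)²) for j + l odd, ∫x²·sin(jπx/L)·sin(lπx/L) dx = (−1)^(j+l)·4jlL³/(π²(j² − l²)²); higher powers the same way via product-to-sum and parts.
Normalization: ∫|Ψ|² dx = 12.143.
⟨x⟩ = 2.9100 and ⟨x²⟩ = 9.6082.
(Δx)² = 9.6082 − (2.9100)² = 1.1401.

1.14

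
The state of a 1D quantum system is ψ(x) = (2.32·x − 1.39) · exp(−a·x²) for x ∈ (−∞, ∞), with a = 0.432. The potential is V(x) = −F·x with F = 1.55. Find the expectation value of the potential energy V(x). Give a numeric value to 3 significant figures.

1.15

⟨V⟩ = ∫ V(x)·|ψ|² dx / ∫|ψ|² dx.
Expand each integrand as polynomial × e^(−2ax²) and use ∫x^(2j)·e^(−2ax²) dx = (2j−1)!!/(4a)^j · √(π/(2a)), odd powers → 0; here √(π/(2a)) = 1.9069.
State is unnormalized: ∫|ψ|² dx = 9.6237, and ∫ψ*·V(x)·ψ dx = 11.032, so ⟨V⟩ = 11.032 / 9.6237.
⟨V⟩ = 1.1463.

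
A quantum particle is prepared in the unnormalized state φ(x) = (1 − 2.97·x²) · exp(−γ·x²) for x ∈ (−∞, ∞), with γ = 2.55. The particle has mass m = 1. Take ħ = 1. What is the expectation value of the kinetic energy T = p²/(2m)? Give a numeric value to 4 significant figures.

4.128

T = −(ħ²/2m) d²/dx², so ⟨T⟩ = −(ħ²/2m) ∫ φ*·φ'' dx / ∫|φ|² dx; with m = 1.
Expand each integrand as polynomial × e^(−2γx²) and use ∫x^(2j)·e^(−2γx²) dx = (2j−1)!!/(4γ)^j · √(π/(2γ)), odd powers → 0; here √(π/(2γ)) = 0.78486. Differentiate with the product rule, d/dx e^(−γx²) = −2γx·e^(−γx²).
State is unnormalized: ∫|φ|² dx = 0.52742, and ∫φ*·(−ħ²/2m · φ'') dx = 2.1773, so ⟨T⟩ = 2.1773 / 0.52742.
⟨T⟩ = 4.1283.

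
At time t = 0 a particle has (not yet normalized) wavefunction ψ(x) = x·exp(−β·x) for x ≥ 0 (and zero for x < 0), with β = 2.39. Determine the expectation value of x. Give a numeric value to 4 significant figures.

0.6276

⟨x⟩ = ∫ x·|ψ|² dx / ∫|ψ|² dx (integrals over the domain).
Every integrand reduces to terms xʲ·e^(−2βx) on [0, ∞); use ∫₀^∞ xʲ·e^(−2βx) dx = j!/(2β)^(j+1).
State is unnormalized: ∫|ψ|² dx = 0.018312, and ∫ψ*·x·ψ dx = 0.011493, so ⟨x⟩ = 0.011493 / 0.018312.
⟨x⟩ = 0.62762.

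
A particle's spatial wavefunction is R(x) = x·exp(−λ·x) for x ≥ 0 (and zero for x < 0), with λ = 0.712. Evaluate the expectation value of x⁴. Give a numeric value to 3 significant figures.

87.6

⟨x⁴⟩ = ∫ x⁴·|R|² dx / ∫|R|² dx (integrals over the domain).
Every integrand reduces to terms xʲ·e^(−2λx) on [0, ∞); use ∫₀^∞ xʲ·e^(−2λx) dx = j!/(2λ)^(j+1).
State is unnormalized: ∫|R|² dx = 0.69263, and ∫R*·x⁴·R dx = 60.640, so ⟨x⁴⟩ = 60.640 / 0.69263.
⟨x⁴⟩ = 87.551.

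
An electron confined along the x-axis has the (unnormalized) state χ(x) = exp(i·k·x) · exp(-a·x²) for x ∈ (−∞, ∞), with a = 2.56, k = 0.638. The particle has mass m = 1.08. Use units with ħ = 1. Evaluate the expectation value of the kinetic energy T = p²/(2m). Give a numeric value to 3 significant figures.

1.37

T = −(ħ²/2m) d²/dx², so ⟨T⟩ = −(ħ²/2m) ∫ χ*·χ'' dx / ∫|χ|² dx; with m = 1.08.
Gaussian moments: ∫x^(2j)·e^(−2ax²) dx = (2j−1)!!/(4a)^j · √(π/(2a)), odd powers integrate to 0; here √(π/(2a)) = 0.78332. Derivatives: χ′ = (ik − 2ax)·χ, χ″ = ((ik − 2ax)² − 2a)·χ; the odd-in-x pieces drop out.
State is unnormalized: ∫|χ|² dx = 0.78332, and ∫χ*·(−ħ²/2m · χ'') dx = 1.0760, so ⟨T⟩ = 1.0760 / 0.78332.
⟨T⟩ = 1.3736.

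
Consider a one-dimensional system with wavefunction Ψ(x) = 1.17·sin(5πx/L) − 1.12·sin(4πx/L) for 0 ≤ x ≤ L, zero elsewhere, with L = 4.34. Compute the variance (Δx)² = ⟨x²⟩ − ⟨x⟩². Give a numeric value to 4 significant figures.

Compute ⟨x⟩ and ⟨x²⟩ separately, then (Δx)² = ⟨x²⟩ − ⟨x⟩².
On 0 ≤ x ≤ L (j ≠ l): ∫sin²(jπx/L) dx = L/2, ∫sin(jπx/L)·sin(lπx/L) dx = 0; diagonal moments ∫x·sin²(jπx/L) dx = L²/4, ∫x²·sin²(jπx/L) dx = L³·(1/6 − 1/(4j²π²)); cross terms ∫x·sin(jπx/L)·sin(lπx/L) dx = 0 for j + l even and −4jlL²/(π²(j² − l²)²) for j + l odd, ∫x²·sin(jπx/L)·sin(lπx/L) dx = (−1)^(j+l)·4jlL³/(π²(j² − l²)²); higher powers the same way via product-to-sum and parts.
Normalization: ∫|Ψ|² dx = 5.6926.
⟨x⟩ = 3.0378 and ⟨x²⟩ = 9.9963.
(Δx)² = 9.9963 − (3.0378)² = 0.76815.

0.7682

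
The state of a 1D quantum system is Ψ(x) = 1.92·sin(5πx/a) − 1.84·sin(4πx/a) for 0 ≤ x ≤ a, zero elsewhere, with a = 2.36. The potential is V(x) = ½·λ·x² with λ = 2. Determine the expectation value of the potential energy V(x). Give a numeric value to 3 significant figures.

2.96

⟨V⟩ = ∫ V(x)·|Ψ|² dx / ∫|Ψ|² dx.
On 0 ≤ x ≤ a (j ≠ l): ∫sin²(jπx/a) dx = a/2, ∫sin(jπx/a)·sin(lπx/a) dx = 0; diagonal moments ∫x·sin²(jπx/a) dx = a²/4, ∫x²·sin²(jπx/a) dx = a³·(1/6 − 1/(4j²π²)); cross terms ∫x·sin(jπx/a)·sin(lπx/a) dx = 0 for j + l even and −4jla²/(π²(j² − l²)²) for j + l odd, ∫x²·sin(jπx/a)·sin(lπx/a) dx = (−1)^(j+l)·4jla³/(π²(j² − l²)²); higher powers the same way via product-to-sum and parts.
State is unnormalized: ∫|Ψ|² dx = 8.3450, and ∫Ψ*·V(x)·Ψ dx = 24.667, so ⟨V⟩ = 24.667 / 8.3450.
⟨V⟩ = 2.9559.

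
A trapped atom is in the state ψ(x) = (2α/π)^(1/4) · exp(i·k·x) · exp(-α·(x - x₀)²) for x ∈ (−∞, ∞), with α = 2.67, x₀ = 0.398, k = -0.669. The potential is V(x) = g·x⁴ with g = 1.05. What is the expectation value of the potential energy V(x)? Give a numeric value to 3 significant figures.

⟨V⟩ = ∫ V(x)·|ψ|² dx.
Gaussian moments (u = x − x₀): ∫u^(2j)·e^(−2αu²) du = (2j−1)!!/(4α)^j · √(π/(2α)), odd powers integrate to 0; here √(π/(2α)) = 0.76702.
⟨V⟩ = 0.14740.

0.147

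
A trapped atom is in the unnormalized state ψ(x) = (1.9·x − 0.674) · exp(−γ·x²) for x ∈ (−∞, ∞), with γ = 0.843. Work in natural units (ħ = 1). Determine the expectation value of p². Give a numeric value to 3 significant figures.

2.03

p² ψ = −ħ² d²ψ/dx²; ⟨p²⟩ = −ħ² ∫ ψ*·ψ'' dx / ∫|ψ|² dx.
Expand each integrand as polynomial × e^(−2γx²) and use ∫x^(2j)·e^(−2γx²) dx = (2j−1)!!/(4γ)^j · √(π/(2γ)), odd powers → 0; here √(π/(2γ)) = 1.3650. Differentiate with the product rule, d/dx e^(−γx²) = −2γx·e^(−γx²).
State is unnormalized: ∫|ψ|² dx = 2.0815, and ∫ψ*·(−ħ² ψ'') dx = 4.2186, so ⟨p²⟩ = 4.2186 / 2.0815.
⟨p²⟩ = 2.0267.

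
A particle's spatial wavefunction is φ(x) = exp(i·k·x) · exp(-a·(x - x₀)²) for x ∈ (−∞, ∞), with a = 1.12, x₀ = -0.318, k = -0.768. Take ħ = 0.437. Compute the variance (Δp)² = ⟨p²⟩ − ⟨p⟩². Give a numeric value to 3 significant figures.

Compute ⟨p⟩ and ⟨p²⟩ separately; (Δp)² = ⟨p²⟩ − ⟨p⟩².
Gaussian moments (u = x − x₀): ∫u^(2j)·e^(−2au²) du = (2j−1)!!/(4a)^j · √(π/(2a)), odd powers integrate to 0; here √(π/(2a)) = 1.1843. Derivatives: φ′ = (ik − 2au)·φ, φ″ = ((ik − 2au)² − 2a)·φ; the odd-in-u pieces drop out.
Normalization: ∫|φ|² dx = 1.1843.
⟨p⟩ = -0.33562 and ⟨p²⟩ = 0.32652.
(Δp)² = 0.32652 − (-0.33562)² = 0.21389.

0.214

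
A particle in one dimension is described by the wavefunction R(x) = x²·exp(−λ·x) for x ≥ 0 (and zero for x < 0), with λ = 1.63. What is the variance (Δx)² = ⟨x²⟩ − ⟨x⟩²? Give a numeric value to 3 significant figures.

Compute ⟨x⟩ and ⟨x²⟩ separately, then (Δx)² = ⟨x²⟩ − ⟨x⟩².
Every integrand reduces to terms xʲ·e^(−2λx) on [0, ∞); use ∫₀^∞ xʲ·e^(−2λx) dx = j!/(2λ)^(j+1).
Normalization: ∫|R|² dx = 0.065181.
⟨x⟩ = 1.5337 and ⟨x²⟩ = 2.8228.
(Δx)² = 2.8228 − (1.5337)² = 0.47047.

0.470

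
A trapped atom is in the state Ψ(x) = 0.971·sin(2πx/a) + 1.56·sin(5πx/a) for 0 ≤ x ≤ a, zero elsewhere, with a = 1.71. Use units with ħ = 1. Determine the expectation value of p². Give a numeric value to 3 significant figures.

64.6

p² Ψ = −ħ² d²Ψ/dx²; ⟨p²⟩ = −ħ² ∫ Ψ*·Ψ'' dx / ∫|Ψ|² dx.
d²/dx² sin(jπx/a) = −(jπ/a)²·sin(jπx/a); on 0 ≤ x ≤ a, ∫sin²(jπx/a) dx = a/2 and ∫sin(jπx/a)·sin(lπx/a) dx = 0 for j ≠ l, so only diagonal terms survive in ∫|Ψ|² and ∫Ψ·Ψ″; ∫Ψ·Ψ′ dx = [Ψ²/2] between the walls = 0.
State is unnormalized: ∫|Ψ|² dx = 2.8869, and ∫Ψ*·(−ħ² Ψ'') dx = 186.46, so ⟨p²⟩ = 186.46 / 2.8869.
⟨p²⟩ = 64.589.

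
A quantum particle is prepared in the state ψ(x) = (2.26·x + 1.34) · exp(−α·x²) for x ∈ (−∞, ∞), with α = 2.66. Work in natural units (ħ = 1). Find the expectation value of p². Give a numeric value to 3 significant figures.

p² ψ = −ħ² d²ψ/dx²; ⟨p²⟩ = −ħ² ∫ ψ*·ψ'' dx / ∫|ψ|² dx.
Expand each integrand as polynomial × e^(−2αx²) and use ∫x^(2j)·e^(−2αx²) dx = (2j−1)!!/(4α)^j · √(π/(2α)), odd powers → 0; here √(π/(2α)) = 0.76846. Differentiate with the product rule, d/dx e^(−αx²) = −2αx·e^(−αx²).
State is unnormalized: ∫|ψ|² dx = 1.7487, and ∫ψ*·(−ħ² ψ'') dx = 6.6141, so ⟨p²⟩ = 6.6141 / 1.7487.
⟨p²⟩ = 3.7822.

3.78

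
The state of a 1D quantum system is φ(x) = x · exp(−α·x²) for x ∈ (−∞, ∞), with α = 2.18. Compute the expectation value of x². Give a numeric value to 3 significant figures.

0.344

⟨x²⟩ = ∫ x²·|φ|² dx / ∫|φ|² dx (integrals over the domain).
Expand each integrand as polynomial × e^(−2αx²) and use ∫x^(2j)·e^(−2αx²) dx = (2j−1)!!/(4α)^j · √(π/(2α)), odd powers → 0; here √(π/(2α)) = 0.84885.
State is unnormalized: ∫|φ|² dx = 0.097345, and ∫φ*·x²·φ dx = 0.033490, so ⟨x²⟩ = 0.033490 / 0.097345.
⟨x²⟩ = 0.34404.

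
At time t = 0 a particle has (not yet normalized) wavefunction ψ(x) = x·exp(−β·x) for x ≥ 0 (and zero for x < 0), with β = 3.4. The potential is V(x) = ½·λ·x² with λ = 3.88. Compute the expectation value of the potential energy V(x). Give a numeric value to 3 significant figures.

⟨V⟩ = ∫ V(x)·|ψ|² dx / ∫|ψ|² dx.
Every integrand reduces to terms xʲ·e^(−2βx) on [0, ∞); use ∫₀^∞ xʲ·e^(−2βx) dx = j!/(2β)^(j+1).
State is unnormalized: ∫|ψ|² dx = 0.0063607, and ∫ψ*·V(x)·ψ dx = 0.0032023, so ⟨V⟩ = 0.0032023 / 0.0063607.
⟨V⟩ = 0.50346.

0.503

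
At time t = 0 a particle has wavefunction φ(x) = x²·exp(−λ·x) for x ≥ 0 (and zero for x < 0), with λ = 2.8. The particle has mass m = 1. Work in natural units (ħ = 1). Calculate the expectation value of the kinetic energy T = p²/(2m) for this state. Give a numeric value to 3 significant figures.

1.31

T = −(ħ²/2m) d²/dx², so ⟨T⟩ = −(ħ²/2m) ∫ φ*·φ'' dx / ∫|φ|² dx; with m = 1.
Differentiate x²·exp(−λ·x) with the product rule; every integrand then reduces to terms xʲ·e^(−2λx) on [0, ∞), with ∫₀^∞ xʲ·e^(−2λx) dx = j!/(2λ)^(j+1).
State is unnormalized: ∫|φ|² dx = 0.0043578, and ∫φ*·(−ħ²/2m · φ'') dx = 0.0056942, so ⟨T⟩ = 0.0056942 / 0.0043578.
⟨T⟩ = 1.3067.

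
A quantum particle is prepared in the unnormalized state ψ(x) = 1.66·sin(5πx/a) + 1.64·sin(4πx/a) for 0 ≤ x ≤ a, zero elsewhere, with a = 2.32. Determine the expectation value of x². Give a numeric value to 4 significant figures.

0.7030

⟨x²⟩ = ∫ x²·|ψ|² dx / ∫|ψ|² dx (integrals over the domain).
On 0 ≤ x ≤ a (j ≠ l): ∫sin²(jπx/a) dx = a/2, ∫sin(jπx/a)·sin(lπx/a) dx = 0; diagonal moments ∫x·sin²(jπx/a) dx = a²/4, ∫x²·sin²(jπx/a) dx = a³·(1/6 − 1/(4j²π²)); cross terms ∫x·sin(jπx/a)·sin(lπx/a) dx = 0 for j + l even and −4jla²/(π²(j² − l²)²) for j + l odd, ∫x²·sin(jπx/a)·sin(lπx/a) dx = (−1)^(j+l)·4jla³/(π²(j² − l²)²); higher powers the same way via product-to-sum and parts.
State is unnormalized: ∫|ψ|² dx = 6.3164, and ∫ψ*·x²·ψ dx = 4.4407, so ⟨x²⟩ = 4.4407 / 6.3164.
⟨x²⟩ = 0.70304.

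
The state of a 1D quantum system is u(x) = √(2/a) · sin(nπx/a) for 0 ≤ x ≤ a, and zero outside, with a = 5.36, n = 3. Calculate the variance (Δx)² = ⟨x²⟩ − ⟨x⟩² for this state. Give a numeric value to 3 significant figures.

2.23

Compute ⟨x⟩ and ⟨x²⟩ separately, then (Δx)² = ⟨x²⟩ − ⟨x⟩².
With sin²θ = (1 − cos2θ)/2 on 0 ≤ x ≤ a: ∫sin²(nπx/a) dx = a/2, ∫x·sin²(nπx/a) dx = a²/4, ∫x²·sin²(nπx/a) dx = a³·(1/6 − 1/(4n²π²)); higher powers xᵏ the same way, integrating xᵏ·cos(2nπx/a) by parts.
⟨x⟩ = 2.6800 and ⟨x²⟩ = 9.4148.
(Δx)² = 9.4148 − (2.6800)² = 2.2324.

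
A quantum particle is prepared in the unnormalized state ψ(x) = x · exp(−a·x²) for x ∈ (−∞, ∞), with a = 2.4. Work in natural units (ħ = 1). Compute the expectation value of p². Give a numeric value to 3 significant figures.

p² ψ = −ħ² d²ψ/dx²; ⟨p²⟩ = −ħ² ∫ ψ*·ψ'' dx / ∫|ψ|² dx.
Expand each integrand as polynomial × e^(−2ax²) and use ∫x^(2j)·e^(−2ax²) dx = (2j−1)!!/(4a)^j · √(π/(2a)), odd powers → 0; here √(π/(2a)) = 0.80901. Differentiate with the product rule, d/dx e^(−ax²) = −2ax·e^(−ax²).
State is unnormalized: ∫|ψ|² dx = 0.084272, and ∫ψ*·(−ħ² ψ'') dx = 0.60676, so ⟨p²⟩ = 0.60676 / 0.084272.
⟨p²⟩ = 7.2000.

7.20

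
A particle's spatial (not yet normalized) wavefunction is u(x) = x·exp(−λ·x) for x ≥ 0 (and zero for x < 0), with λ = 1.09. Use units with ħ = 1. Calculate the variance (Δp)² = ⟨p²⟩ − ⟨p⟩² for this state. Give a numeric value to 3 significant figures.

1.19

Compute ⟨p⟩ and ⟨p²⟩ separately; (Δp)² = ⟨p²⟩ − ⟨p⟩².
Differentiate x·exp(−λ·x) with the product rule; every integrand then reduces to terms xʲ·e^(−2λx) on [0, ∞), with ∫₀^∞ xʲ·e^(−2λx) dx = j!/(2λ)^(j+1).
Normalization: ∫|u|² dx = 0.19305.
⟨p⟩ = 0.0000 and ⟨p²⟩ = 1.1881.
(Δp)² = 1.1881 − (0.0000)² = 1.1881.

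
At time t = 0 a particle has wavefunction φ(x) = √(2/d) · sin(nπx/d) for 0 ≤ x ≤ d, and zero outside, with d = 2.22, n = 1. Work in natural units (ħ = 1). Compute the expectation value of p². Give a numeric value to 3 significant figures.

p² φ = −ħ² d²φ/dx²; ⟨p²⟩ = −ħ² ∫ φ*·φ'' dx.
d/dx sin(nπx/d) = (nπ/d)·cos(nπx/d) and d²/dx² sin(nπx/d) = −(nπ/d)²·sin(nπx/d); on 0 ≤ x ≤ d, ∫sin²(nπx/d) dx = d/2 and ∫sin(nπx/d)·cos(nπx/d) dx = 0.
⟨p²⟩ = 2.0026.

2.00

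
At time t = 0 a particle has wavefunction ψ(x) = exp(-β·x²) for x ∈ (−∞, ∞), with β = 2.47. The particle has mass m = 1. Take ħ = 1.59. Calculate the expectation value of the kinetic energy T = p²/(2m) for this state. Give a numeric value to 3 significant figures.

3.12

T = −(ħ²/2m) d²/dx², so ⟨T⟩ = −(ħ²/2m) ∫ ψ*·ψ'' dx / ∫|ψ|² dx; with m = 1.
Gaussian moments: ∫x^(2j)·e^(−2βx²) dx = (2j−1)!!/(4β)^j · √(π/(2β)), odd powers integrate to 0; here √(π/(2β)) = 0.79746. Derivatives: d/dx e^(−βx²) = −2βx·e^(−βx²), d²/dx² e^(−βx²) = (4β²x² − 2β)·e^(−βx²).
State is unnormalized: ∫|ψ|² dx = 0.79746, and ∫ψ*·(−ħ²/2m · ψ'') dx = 2.4898, so ⟨T⟩ = 2.4898 / 0.79746.
⟨T⟩ = 3.1222.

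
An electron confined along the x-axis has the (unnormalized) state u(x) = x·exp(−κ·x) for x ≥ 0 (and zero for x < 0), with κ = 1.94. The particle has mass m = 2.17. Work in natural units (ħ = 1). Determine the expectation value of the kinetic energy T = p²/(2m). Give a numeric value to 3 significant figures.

0.867

T = −(ħ²/2m) d²/dx², so ⟨T⟩ = −(ħ²/2m) ∫ u*·u'' dx / ∫|u|² dx; with m = 2.17.
Differentiate x·exp(−κ·x) with the product rule; every integrand then reduces to terms xʲ·e^(−2κx) on [0, ∞), with ∫₀^∞ xʲ·e^(−2κx) dx = j!/(2κ)^(j+1).
State is unnormalized: ∫|u|² dx = 0.034240, and ∫u*·(−ħ²/2m · u'') dx = 0.029693, so ⟨T⟩ = 0.029693 / 0.034240.
⟨T⟩ = 0.86719.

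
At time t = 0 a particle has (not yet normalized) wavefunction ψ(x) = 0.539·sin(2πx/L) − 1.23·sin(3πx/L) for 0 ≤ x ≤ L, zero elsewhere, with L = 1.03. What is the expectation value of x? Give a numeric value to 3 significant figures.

0.662

⟨x⟩ = ∫ x·|ψ|² dx / ∫|ψ|² dx (integrals over the domain).
On 0 ≤ x ≤ L (j ≠ l): ∫sin²(jπx/L) dx = L/2, ∫sin(jπx/L)·sin(lπx/L) dx = 0; diagonal moments ∫x·sin²(jπx/L) dx = L²/4, ∫x²·sin²(jπx/L) dx = L³·(1/6 − 1/(4j²π²)); cross terms ∫x·sin(jπx/L)·sin(lπx/L) dx = 0 for j + l even and −4jlL²/(π²(j² − l²)²) for j + l odd, ∫x²·sin(jπx/L)·sin(lπx/L) dx = (−1)^(j+l)·4jlL³/(π²(j² − l²)²); higher powers the same way via product-to-sum and parts.
State is unnormalized: ∫|ψ|² dx = 0.92876, and ∫ψ*·x·ψ dx = 0.61514, so ⟨x⟩ = 0.61514 / 0.92876.
⟨x⟩ = 0.66232.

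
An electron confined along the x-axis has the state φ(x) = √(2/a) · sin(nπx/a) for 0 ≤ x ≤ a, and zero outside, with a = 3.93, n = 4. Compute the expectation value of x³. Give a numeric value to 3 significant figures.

⟨x³⟩ = ∫ x³·|φ|² dx (integrals over the domain).
With sin²θ = (1 − cos2θ)/2 on 0 ≤ x ≤ a: ∫sin²(nπx/a) dx = a/2, ∫x·sin²(nπx/a) dx = a²/4, ∫x²·sin²(nπx/a) dx = a³·(1/6 − 1/(4n²π²)); higher powers xᵏ the same way, integrating xᵏ·cos(2nπx/a) by parts.
⟨x³⟩ = 14.886.

14.9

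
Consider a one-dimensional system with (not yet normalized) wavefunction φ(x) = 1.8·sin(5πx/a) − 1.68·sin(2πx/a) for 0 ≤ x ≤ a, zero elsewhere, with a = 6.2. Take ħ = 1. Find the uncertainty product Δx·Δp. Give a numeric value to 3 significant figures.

Δx = √(⟨x²⟩−⟨x⟩²), Δp = √(⟨p²⟩−⟨p⟩²).
On 0 ≤ x ≤ a (j ≠ l): ∫sin²(jπx/a) dx = a/2, ∫sin(jπx/a)·sin(lπx/a) dx = 0; diagonal moments ∫x·sin²(jπx/a) dx = a²/4, ∫x²·sin²(jπx/a) dx = a³·(1/6 − 1/(4j²π²)); cross terms ∫x·sin(jπx/a)·sin(lπx/a) dx = 0 for j + l even and −4jla²/(π²(j² − l²)²) for j + l odd, ∫x²·sin(jπx/a)·sin(lπx/a) dx = (−1)^(j+l)·4jla³/(π²(j² − l²)²); higher powers the same way via product-to-sum and parts. d²/dx² sin(jπx/a) = −(jπ/a)²·sin(jπx/a); on 0 ≤ x ≤ a, ∫sin²(jπx/a) dx = a/2 and ∫sin(jπx/a)·sin(lπx/a) dx = 0 for j ≠ l, so only diagonal terms survive in ∫|φ|² and ∫φ·φ″; ∫φ·φ′ dx = [φ²/2] between the walls = 0.
Normalization: ∫|φ|² dx = 18.793.
⟨x⟩ = 3.2137, ⟨x²⟩ = 13.250 ⇒ Δx = 1.7094.
⟨p⟩ = 0.0000, ⟨p²⟩ = 3.9086 ⇒ Δp = 1.9770.
Δx·Δp = 3.3796.

3.38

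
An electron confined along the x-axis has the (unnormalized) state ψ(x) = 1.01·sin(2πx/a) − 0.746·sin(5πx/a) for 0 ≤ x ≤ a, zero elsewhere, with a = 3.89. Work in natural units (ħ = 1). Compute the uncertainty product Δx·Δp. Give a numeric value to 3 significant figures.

2.89

Δx = √(⟨x²⟩−⟨x⟩²), Δp = √(⟨p²⟩−⟨p⟩²).
On 0 ≤ x ≤ a (j ≠ l): ∫sin²(jπx/a) dx = a/2, ∫sin(jπx/a)·sin(lπx/a) dx = 0; diagonal moments ∫x·sin²(jπx/a) dx = a²/4, ∫x²·sin²(jπx/a) dx = a³·(1/6 − 1/(4j²π²)); cross terms ∫x·sin(jπx/a)·sin(lπx/a) dx = 0 for j + l even and −4jla²/(π²(j² − l²)²) for j + l odd, ∫x²·sin(jπx/a)·sin(lπx/a) dx = (−1)^(j+l)·4jla³/(π²(j² − l²)²); higher powers the same way via product-to-sum and parts. d²/dx² sin(jπx/a) = −(jπ/a)²·sin(jπx/a); on 0 ≤ x ≤ a, ∫sin²(jπx/a) dx = a/2 and ∫sin(jπx/a)·sin(lπx/a) dx = 0 for j ≠ l, so only diagonal terms survive in ∫|ψ|² and ∫ψ·ψ″; ∫ψ·ψ′ dx = [ψ²/2] between the walls = 0.
Normalization: ∫|ψ|² dx = 3.0665.
⟨x⟩ = 2.0133, ⟨x²⟩ = 5.1750 ⇒ Δx = 1.0590.
⟨p⟩ = 0.0000, ⟨p²⟩ = 7.4436 ⇒ Δp = 2.7283.
Δx·Δp = 2.8893.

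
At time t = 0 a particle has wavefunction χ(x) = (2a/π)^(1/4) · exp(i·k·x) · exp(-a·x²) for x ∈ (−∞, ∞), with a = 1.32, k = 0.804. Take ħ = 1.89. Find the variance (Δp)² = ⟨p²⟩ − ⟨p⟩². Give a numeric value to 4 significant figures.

4.715

Compute ⟨p⟩ and ⟨p²⟩ separately; (Δp)² = ⟨p²⟩ − ⟨p⟩².
Gaussian moments: ∫x^(2j)·e^(−2ax²) dx = (2j−1)!!/(4a)^j · √(π/(2a)), odd powers integrate to 0; here √(π/(2a)) = 1.0909. Derivatives: χ′ = (ik − 2ax)·χ, χ″ = ((ik − 2ax)² − 2a)·χ; the odd-in-x pieces drop out.
⟨p⟩ = 1.5196 and ⟨p²⟩ = 7.0242.
(Δp)² = 7.0242 − (1.5196)² = 4.7152.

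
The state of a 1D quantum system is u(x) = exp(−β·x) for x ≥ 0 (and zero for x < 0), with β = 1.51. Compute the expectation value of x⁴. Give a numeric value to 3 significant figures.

⟨x⁴⟩ = ∫ x⁴·|u|² dx / ∫|u|² dx (integrals over the domain).
Every integrand reduces to terms xʲ·e^(−2βx) on [0, ∞); use ∫₀^∞ xʲ·e^(−2βx) dx = j!/(2β)^(j+1).
State is unnormalized: ∫|u|² dx = 0.33113, and ∫u*·x⁴·u dx = 0.095538, so ⟨x⁴⟩ = 0.095538 / 0.33113.
⟨x⁴⟩ = 0.28853.

0.289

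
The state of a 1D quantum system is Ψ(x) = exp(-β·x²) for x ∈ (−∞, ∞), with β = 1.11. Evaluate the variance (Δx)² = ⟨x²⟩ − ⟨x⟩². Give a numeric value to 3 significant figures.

Compute ⟨x⟩ and ⟨x²⟩ separately, then (Δx)² = ⟨x²⟩ − ⟨x⟩².
Gaussian moments: ∫x^(2j)·e^(−2βx²) dx = (2j−1)!!/(4β)^j · √(π/(2β)), odd powers integrate to 0; here √(π/(2β)) = 1.1896.
Normalization: ∫|Ψ|² dx = 1.1896.
⟨x⟩ = 0.0000 and ⟨x²⟩ = 0.22523.
(Δx)² = 0.22523 − (0.0000)² = 0.22523.

0.225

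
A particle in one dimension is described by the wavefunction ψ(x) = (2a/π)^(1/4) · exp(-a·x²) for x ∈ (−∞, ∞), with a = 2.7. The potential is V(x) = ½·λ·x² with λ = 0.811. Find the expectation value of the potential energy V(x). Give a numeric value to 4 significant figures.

⟨V⟩ = ∫ V(x)·|ψ|² dx.
Gaussian moments: ∫x^(2j)·e^(−2ax²) dx = (2j−1)!!/(4a)^j · √(π/(2a)), odd powers integrate to 0; here √(π/(2a)) = 0.76274.
⟨V⟩ = 0.037546.

0.03755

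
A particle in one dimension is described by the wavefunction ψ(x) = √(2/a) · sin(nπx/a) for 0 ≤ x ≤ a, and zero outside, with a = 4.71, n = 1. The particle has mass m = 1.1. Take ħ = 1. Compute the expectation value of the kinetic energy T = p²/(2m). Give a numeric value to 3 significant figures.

T = −(ħ²/2m) d²/dx², so ⟨T⟩ = −(ħ²/2m) ∫ ψ*·ψ'' dx; with m = 1.1.
d/dx sin(nπx/a) = (nπ/a)·cos(nπx/a) and d²/dx² sin(nπx/a) = −(nπ/a)²·sin(nπx/a); on 0 ≤ x ≤ a, ∫sin²(nπx/a) dx = a/2 and ∫sin(nπx/a)·cos(nπx/a) dx = 0.
⟨T⟩ = 0.20223.

0.202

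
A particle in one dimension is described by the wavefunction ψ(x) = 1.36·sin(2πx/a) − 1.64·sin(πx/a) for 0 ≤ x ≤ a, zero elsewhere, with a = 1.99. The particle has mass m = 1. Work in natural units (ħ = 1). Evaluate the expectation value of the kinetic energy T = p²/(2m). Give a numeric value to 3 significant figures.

T = −(ħ²/2m) d²/dx², so ⟨T⟩ = −(ħ²/2m) ∫ ψ*·ψ'' dx / ∫|ψ|² dx; with m = 1.
d²/dx² sin(jπx/a) = −(jπ/a)²·sin(jπx/a); on 0 ≤ x ≤ a, ∫sin²(jπx/a) dx = a/2 and ∫sin(jπx/a)·sin(lπx/a) dx = 0 for j ≠ l, so only diagonal terms survive in ∫|ψ|² and ∫ψ·ψ″; ∫ψ·ψ′ dx = [ψ²/2] between the walls = 0.
State is unnormalized: ∫|ψ|² dx = 4.5165, and ∫ψ*·(−ħ²/2m · ψ'') dx = 12.508, so ⟨T⟩ = 12.508 / 4.5165.
⟨T⟩ = 2.7694.

2.77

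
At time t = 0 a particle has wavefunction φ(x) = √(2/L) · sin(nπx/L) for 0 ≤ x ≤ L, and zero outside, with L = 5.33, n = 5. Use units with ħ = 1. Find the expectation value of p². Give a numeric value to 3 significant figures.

p² φ = −ħ² d²φ/dx²; ⟨p²⟩ = −ħ² ∫ φ*·φ'' dx.
d/dx sin(nπx/L) = (nπ/L)·cos(nπx/L) and d²/dx² sin(nπx/L) = −(nπ/L)²·sin(nπx/L); on 0 ≤ x ≤ L, ∫sin²(nπx/L) dx = L/2 and ∫sin(nπx/L)·cos(nπx/L) dx = 0.
⟨p²⟩ = 8.6853.

8.69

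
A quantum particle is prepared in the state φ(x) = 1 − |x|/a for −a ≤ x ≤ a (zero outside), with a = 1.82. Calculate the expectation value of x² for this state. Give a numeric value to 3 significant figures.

⟨x²⟩ = ∫ x²·|φ|² dx / ∫|φ|² dx (integrals over the domain).
φ is even, so ∫ over [−a, a] = 2∫₀ᵃ with φ = 1 − x/a there: ∫₀ᵃ (1 − x/a)² dx = a/3, ∫₀ᵃ x²(1 − x/a)² dx = a³/30, ∫₀ᵃ x⁴(1 − x/a)² dx = a⁵/105.
State is unnormalized: ∫|φ|² dx = 1.2133, and ∫φ*·x²·φ dx = 0.40190, so ⟨x²⟩ = 0.40190 / 1.2133.
⟨x²⟩ = 0.33124.

0.331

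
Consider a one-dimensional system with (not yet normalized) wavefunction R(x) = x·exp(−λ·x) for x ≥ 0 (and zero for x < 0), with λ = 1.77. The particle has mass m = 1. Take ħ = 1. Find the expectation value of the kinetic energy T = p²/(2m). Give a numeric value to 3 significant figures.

1.57

T = −(ħ²/2m) d²/dx², so ⟨T⟩ = −(ħ²/2m) ∫ R*·R'' dx / ∫|R|² dx; with m = 1.
Differentiate x·exp(−λ·x) with the product rule; every integrand then reduces to terms xʲ·e^(−2λx) on [0, ∞), with ∫₀^∞ xʲ·e^(−2λx) dx = j!/(2λ)^(j+1).
State is unnormalized: ∫|R|² dx = 0.045084, and ∫R*·(−ħ²/2m · R'') dx = 0.070621, so ⟨T⟩ = 0.070621 / 0.045084.
⟨T⟩ = 1.5665.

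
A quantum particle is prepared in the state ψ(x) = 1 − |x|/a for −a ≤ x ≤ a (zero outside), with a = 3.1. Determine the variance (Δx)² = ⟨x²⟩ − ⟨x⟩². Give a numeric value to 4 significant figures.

Compute ⟨x⟩ and ⟨x²⟩ separately, then (Δx)² = ⟨x²⟩ − ⟨x⟩².
ψ is even, so ∫ over [−a, a] = 2∫₀ᵃ with ψ = 1 − x/a there: ∫₀ᵃ (1 − x/a)² dx = a/3, ∫₀ᵃ x²(1 − x/a)² dx = a³/30, ∫₀ᵃ x⁴(1 − x/a)² dx = a⁵/105.
Normalization: ∫|ψ|² dx = 2.0667.
⟨x⟩ = 0.0000 and ⟨x²⟩ = 0.96100.
(Δx)² = 0.96100 − (0.0000)² = 0.96100.

0.9610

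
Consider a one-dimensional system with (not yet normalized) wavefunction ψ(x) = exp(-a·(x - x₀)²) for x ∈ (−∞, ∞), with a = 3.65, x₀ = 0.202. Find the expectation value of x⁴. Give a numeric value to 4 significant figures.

0.03251

⟨x⁴⟩ = ∫ x⁴·|ψ|² dx / ∫|ψ|² dx (integrals over the domain).
Gaussian moments (u = x − x₀): ∫u^(2j)·e^(−2au²) du = (2j−1)!!/(4a)^j · √(π/(2a)), odd powers integrate to 0; here √(π/(2a)) = 0.65601.
State is unnormalized: ∫|ψ|² dx = 0.65601, and ∫ψ*·x⁴·ψ dx = 0.021326, so ⟨x⁴⟩ = 0.021326 / 0.65601.
⟨x⁴⟩ = 0.032508.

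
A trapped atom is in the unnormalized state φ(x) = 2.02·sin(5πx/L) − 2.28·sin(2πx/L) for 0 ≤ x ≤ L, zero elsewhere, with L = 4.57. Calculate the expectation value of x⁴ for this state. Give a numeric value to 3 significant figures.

⟨x⁴⟩ = ∫ x⁴·|φ|² dx / ∫|φ|² dx (integrals over the domain).
On 0 ≤ x ≤ L (j ≠ l): ∫sin²(jπx/L) dx = L/2, ∫sin(jπx/L)·sin(lπx/L) dx = 0; diagonal moments ∫x·sin²(jπx/L) dx = L²/4, ∫x²·sin²(jπx/L) dx = L³·(1/6 − 1/(4j²π²)); cross terms ∫x·sin(jπx/L)·sin(lπx/L) dx = 0 for j + l even and −4jlL²/(π²(j² − l²)²) for j + l odd, ∫x²·sin(jπx/L)·sin(lπx/L) dx = (−1)^(j+l)·4jlL³/(π²(j² − l²)²); higher powers the same way via product-to-sum and parts.
State is unnormalized: ∫|φ|² dx = 21.202, and ∫φ*·x⁴·φ dx = 2017.4, so ⟨x⁴⟩ = 2017.4 / 21.202.
⟨x⁴⟩ = 95.153.

95.2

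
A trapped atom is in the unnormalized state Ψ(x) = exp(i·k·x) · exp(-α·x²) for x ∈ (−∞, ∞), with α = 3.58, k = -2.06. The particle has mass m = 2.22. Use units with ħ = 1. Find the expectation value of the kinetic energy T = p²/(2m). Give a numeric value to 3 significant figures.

1.76

T = −(ħ²/2m) d²/dx², so ⟨T⟩ = −(ħ²/2m) ∫ Ψ*·Ψ'' dx / ∫|Ψ|² dx; with m = 2.22.
Gaussian moments: ∫x^(2j)·e^(−2αx²) dx = (2j−1)!!/(4α)^j · √(π/(2α)), odd powers integrate to 0; here √(π/(2α)) = 0.66240. Derivatives: Ψ′ = (ik − 2αx)·Ψ, Ψ″ = ((ik − 2αx)² − 2α)·Ψ; the odd-in-x pieces drop out.
State is unnormalized: ∫|Ψ|² dx = 0.66240, and ∫Ψ*·(−ħ²/2m · Ψ'') dx = 1.1672, so ⟨T⟩ = 1.1672 / 0.66240.
⟨T⟩ = 1.7621.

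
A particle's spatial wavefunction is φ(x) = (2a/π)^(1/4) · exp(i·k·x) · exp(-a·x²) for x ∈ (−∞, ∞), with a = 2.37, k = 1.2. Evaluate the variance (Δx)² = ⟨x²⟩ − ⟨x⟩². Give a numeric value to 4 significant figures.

Compute ⟨x⟩ and ⟨x²⟩ separately, then (Δx)² = ⟨x²⟩ − ⟨x⟩².
Gaussian moments: ∫x^(2j)·e^(−2ax²) dx = (2j−1)!!/(4a)^j · √(π/(2a)), odd powers integrate to 0; here √(π/(2a)) = 0.81412.
⟨x⟩ = 0.0000 and ⟨x²⟩ = 0.10549.
(Δx)² = 0.10549 − (0.0000)² = 0.10549.

0.1055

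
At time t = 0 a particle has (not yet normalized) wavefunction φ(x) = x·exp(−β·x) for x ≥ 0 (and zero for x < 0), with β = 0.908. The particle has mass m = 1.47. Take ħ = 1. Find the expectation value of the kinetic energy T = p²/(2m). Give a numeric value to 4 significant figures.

T = −(ħ²/2m) d²/dx², so ⟨T⟩ = −(ħ²/2m) ∫ φ*·φ'' dx / ∫|φ|² dx; with m = 1.47.
Differentiate x·exp(−β·x) with the product rule; every integrand then reduces to terms xʲ·e^(−2βx) on [0, ∞), with ∫₀^∞ xʲ·e^(−2βx) dx = j!/(2β)^(j+1).
State is unnormalized: ∫|φ|² dx = 0.33395, and ∫φ*·(−ħ²/2m · φ'') dx = 0.093650, so ⟨T⟩ = 0.093650 / 0.33395.
⟨T⟩ = 0.28043.

0.2804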